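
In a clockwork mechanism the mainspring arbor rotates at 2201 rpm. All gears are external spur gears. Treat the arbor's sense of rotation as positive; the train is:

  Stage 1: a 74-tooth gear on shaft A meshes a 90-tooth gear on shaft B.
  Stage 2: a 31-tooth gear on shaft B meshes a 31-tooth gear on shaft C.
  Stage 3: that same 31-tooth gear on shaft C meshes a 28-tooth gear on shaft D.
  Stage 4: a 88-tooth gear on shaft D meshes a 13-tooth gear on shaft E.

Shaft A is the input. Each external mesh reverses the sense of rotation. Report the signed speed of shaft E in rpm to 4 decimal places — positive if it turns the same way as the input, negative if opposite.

Stage 1 [74T→90T]: ω = 2201.0000×74/90 = 1809.7111 rpm, dir flips to −; running = −1809.7111
Stage 2 [31T→31T]: ω = 1809.7111×31/31 = 1809.7111 rpm, dir flips to +; running = +1809.7111
Stage 3 [31T→28T]: ω = 1809.7111×31/28 = 2003.6087 rpm, dir flips to −; running = −2003.6087
Stage 4 [88T→13T]: ω = 2003.6087×88/13 = 13562.8899 rpm, dir flips to +; running = +13562.8899

+13562.8899 rpm (same as input, |ω| = 13562.8899 rpm)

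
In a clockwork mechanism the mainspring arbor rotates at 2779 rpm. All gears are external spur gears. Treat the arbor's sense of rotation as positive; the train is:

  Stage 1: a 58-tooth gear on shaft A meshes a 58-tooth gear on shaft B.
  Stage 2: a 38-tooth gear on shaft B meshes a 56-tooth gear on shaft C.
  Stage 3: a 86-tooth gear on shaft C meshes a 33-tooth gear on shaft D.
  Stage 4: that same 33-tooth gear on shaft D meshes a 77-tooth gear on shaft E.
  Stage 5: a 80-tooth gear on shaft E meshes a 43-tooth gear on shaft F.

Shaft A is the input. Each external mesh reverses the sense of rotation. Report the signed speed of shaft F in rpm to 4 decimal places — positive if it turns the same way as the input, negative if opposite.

-3918.4416 rpm (opposite to input, |ω| = 3918.4416 rpm)

Stage 1 [58T→58T]: ω = 2779.0000×58/58 = 2779.0000 rpm, dir flips to −; running = −2779.0000
Stage 2 [38T→56T]: ω = 2779.0000×38/56 = 1885.7500 rpm, dir flips to +; running = +1885.7500
Stage 3 [86T→33T]: ω = 1885.7500×86/33 = 4914.3788 rpm, dir flips to −; running = −4914.3788
Stage 4 [33T→77T]: ω = 4914.3788×33/77 = 2106.1623 rpm, dir flips to +; running = +2106.1623
Stage 5 [80T→43T]: ω = 2106.1623×80/43 = 3918.4416 rpm, dir flips to −; running = −3918.4416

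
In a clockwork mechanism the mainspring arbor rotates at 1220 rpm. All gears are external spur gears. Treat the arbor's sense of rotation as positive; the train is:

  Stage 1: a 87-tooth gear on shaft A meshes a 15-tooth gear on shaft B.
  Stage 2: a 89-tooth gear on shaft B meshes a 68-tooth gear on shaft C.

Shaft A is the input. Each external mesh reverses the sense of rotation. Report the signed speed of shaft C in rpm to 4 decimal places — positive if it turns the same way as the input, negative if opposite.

Stage 1 [87T→15T]: ω = 1220.0000×87/15 = 7076.0000 rpm, dir flips to −; running = −7076.0000
Stage 2 [89T→68T]: ω = 7076.0000×89/68 = 9261.2353 rpm, dir flips to +; running = +9261.2353

+9261.2353 rpm (same as input, |ω| = 9261.2353 rpm)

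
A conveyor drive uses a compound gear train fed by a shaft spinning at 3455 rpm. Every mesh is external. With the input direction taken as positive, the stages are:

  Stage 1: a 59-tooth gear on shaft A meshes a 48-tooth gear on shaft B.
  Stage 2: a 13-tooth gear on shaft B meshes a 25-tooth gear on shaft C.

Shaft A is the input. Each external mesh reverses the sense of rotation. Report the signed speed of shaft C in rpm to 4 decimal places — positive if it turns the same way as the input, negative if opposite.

Stage 1 [59T→48T]: ω = 3455.0000×59/48 = 4246.7708 rpm, dir flips to −; running = −4246.7708
Stage 2 [13T→25T]: ω = 4246.7708×13/25 = 2208.3208 rpm, dir flips to +; running = +2208.3208

+2208.3208 rpm (same as input, |ω| = 2208.3208 rpm)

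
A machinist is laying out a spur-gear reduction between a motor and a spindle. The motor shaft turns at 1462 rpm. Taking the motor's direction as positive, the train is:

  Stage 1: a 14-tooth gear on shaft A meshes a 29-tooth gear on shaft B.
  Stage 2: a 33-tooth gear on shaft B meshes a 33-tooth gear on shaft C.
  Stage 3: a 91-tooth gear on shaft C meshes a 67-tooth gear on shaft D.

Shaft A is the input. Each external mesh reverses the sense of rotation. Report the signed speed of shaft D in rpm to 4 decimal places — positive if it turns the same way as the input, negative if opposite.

Stage 1 [14T→29T]: ω = 1462.0000×14/29 = 705.7931 rpm, dir flips to −; running = −705.7931
Stage 2 [33T→33T]: ω = 705.7931×33/33 = 705.7931 rpm, dir flips to +; running = +705.7931
Stage 3 [91T→67T]: ω = 705.7931×91/67 = 958.6145 rpm, dir flips to −; running = −958.6145

-958.6145 rpm (opposite to input, |ω| = 958.6145 rpm)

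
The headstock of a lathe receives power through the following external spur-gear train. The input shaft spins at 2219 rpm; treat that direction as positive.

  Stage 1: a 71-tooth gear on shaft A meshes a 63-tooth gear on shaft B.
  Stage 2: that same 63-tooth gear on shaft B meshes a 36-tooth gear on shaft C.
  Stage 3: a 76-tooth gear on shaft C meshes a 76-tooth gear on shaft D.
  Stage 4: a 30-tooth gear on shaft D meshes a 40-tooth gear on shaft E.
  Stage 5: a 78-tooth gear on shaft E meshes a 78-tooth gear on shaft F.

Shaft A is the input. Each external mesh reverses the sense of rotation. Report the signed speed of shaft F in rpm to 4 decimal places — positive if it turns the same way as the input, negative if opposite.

-3282.2708 rpm (opposite to input, |ω| = 3282.2708 rpm)

Stage 1 [71T→63T]: ω = 2219.0000×71/63 = 2500.7778 rpm, dir flips to −; running = −2500.7778
Stage 2 [63T→36T]: ω = 2500.7778×63/36 = 4376.3611 rpm, dir flips to +; running = +4376.3611
Stage 3 [76T→76T]: ω = 4376.3611×76/76 = 4376.3611 rpm, dir flips to −; running = −4376.3611
Stage 4 [30T→40T]: ω = 4376.3611×30/40 = 3282.2708 rpm, dir flips to +; running = +3282.2708
Stage 5 [78T→78T]: ω = 3282.2708×78/78 = 3282.2708 rpm, dir flips to −; running = −3282.2708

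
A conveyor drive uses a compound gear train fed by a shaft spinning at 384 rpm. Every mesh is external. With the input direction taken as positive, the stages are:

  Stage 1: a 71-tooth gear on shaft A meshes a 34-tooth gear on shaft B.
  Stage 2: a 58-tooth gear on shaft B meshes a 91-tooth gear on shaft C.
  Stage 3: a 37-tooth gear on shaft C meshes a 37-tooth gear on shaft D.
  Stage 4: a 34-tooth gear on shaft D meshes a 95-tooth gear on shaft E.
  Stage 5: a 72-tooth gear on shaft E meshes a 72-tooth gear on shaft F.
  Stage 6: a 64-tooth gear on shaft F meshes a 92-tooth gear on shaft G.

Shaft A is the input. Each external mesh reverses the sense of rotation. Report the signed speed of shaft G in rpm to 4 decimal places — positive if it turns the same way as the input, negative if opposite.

Stage 1 [71T→34T]: ω = 384.0000×71/34 = 801.8824 rpm, dir flips to −; running = −801.8824
Stage 2 [58T→91T]: ω = 801.8824×58/91 = 511.0899 rpm, dir flips to +; running = +511.0899
Stage 3 [37T→37T]: ω = 511.0899×37/37 = 511.0899 rpm, dir flips to −; running = −511.0899
Stage 4 [34T→95T]: ω = 511.0899×34/95 = 182.9164 rpm, dir flips to +; running = +182.9164
Stage 5 [72T→72T]: ω = 182.9164×72/72 = 182.9164 rpm, dir flips to −; running = −182.9164
Stage 6 [64T→92T]: ω = 182.9164×64/92 = 127.2462 rpm, dir flips to +; running = +127.2462

+127.2462 rpm (same as input, |ω| = 127.2462 rpm)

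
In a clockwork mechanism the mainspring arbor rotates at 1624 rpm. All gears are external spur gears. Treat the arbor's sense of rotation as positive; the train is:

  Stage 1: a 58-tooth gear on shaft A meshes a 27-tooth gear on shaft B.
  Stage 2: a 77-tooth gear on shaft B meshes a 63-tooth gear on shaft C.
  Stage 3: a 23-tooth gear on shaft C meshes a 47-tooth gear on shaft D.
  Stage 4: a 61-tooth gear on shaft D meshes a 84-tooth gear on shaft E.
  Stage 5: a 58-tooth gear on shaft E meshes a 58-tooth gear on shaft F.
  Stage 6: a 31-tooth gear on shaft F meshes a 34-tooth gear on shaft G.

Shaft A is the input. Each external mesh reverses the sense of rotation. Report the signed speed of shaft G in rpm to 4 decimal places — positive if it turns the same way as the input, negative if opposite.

Stage 1 [58T→27T]: ω = 1624.0000×58/27 = 3488.5926 rpm, dir flips to −; running = −3488.5926
Stage 2 [77T→63T]: ω = 3488.5926×77/63 = 4263.8354 rpm, dir flips to +; running = +4263.8354
Stage 3 [23T→47T]: ω = 4263.8354×23/47 = 2086.5577 rpm, dir flips to −; running = −2086.5577
Stage 4 [61T→84T]: ω = 2086.5577×61/84 = 1515.2384 rpm, dir flips to +; running = +1515.2384
Stage 5 [58T→58T]: ω = 1515.2384×58/58 = 1515.2384 rpm, dir flips to −; running = −1515.2384
Stage 6 [31T→34T]: ω = 1515.2384×31/34 = 1381.5409 rpm, dir flips to +; running = +1381.5409

+1381.5409 rpm (same as input, |ω| = 1381.5409 rpm)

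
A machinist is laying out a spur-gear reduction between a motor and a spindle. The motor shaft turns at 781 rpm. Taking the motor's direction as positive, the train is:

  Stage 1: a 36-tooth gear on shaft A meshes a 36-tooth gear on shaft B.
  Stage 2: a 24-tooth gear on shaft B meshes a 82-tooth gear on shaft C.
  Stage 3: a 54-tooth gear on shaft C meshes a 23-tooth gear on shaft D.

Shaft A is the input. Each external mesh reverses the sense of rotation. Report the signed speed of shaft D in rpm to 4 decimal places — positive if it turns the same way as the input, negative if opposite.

-536.6787 rpm (opposite to input, |ω| = 536.6787 rpm)

Stage 1 [36T→36T]: ω = 781.0000×36/36 = 781.0000 rpm, dir flips to −; running = −781.0000
Stage 2 [24T→82T]: ω = 781.0000×24/82 = 228.5854 rpm, dir flips to +; running = +228.5854
Stage 3 [54T→23T]: ω = 228.5854×54/23 = 536.6787 rpm, dir flips to −; running = −536.6787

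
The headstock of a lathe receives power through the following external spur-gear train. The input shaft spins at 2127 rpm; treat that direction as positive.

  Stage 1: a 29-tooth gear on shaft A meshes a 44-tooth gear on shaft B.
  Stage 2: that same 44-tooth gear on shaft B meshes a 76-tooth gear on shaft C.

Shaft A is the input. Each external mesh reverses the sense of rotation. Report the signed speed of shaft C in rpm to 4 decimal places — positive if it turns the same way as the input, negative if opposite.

+811.6184 rpm (same as input, |ω| = 811.6184 rpm)

Stage 1 [29T→44T]: ω = 2127.0000×29/44 = 1401.8864 rpm, dir flips to −; running = −1401.8864
Stage 2 [44T→76T]: ω = 1401.8864×44/76 = 811.6184 rpm, dir flips to +; running = +811.6184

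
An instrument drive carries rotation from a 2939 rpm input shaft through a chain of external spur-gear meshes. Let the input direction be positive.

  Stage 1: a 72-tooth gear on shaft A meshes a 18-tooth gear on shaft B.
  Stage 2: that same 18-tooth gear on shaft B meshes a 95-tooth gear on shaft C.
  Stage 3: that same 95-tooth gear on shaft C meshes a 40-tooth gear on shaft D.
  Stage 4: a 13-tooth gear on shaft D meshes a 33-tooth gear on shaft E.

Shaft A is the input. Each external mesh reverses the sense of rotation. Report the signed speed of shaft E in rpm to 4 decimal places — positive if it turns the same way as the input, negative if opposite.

+2084.0182 rpm (same as input, |ω| = 2084.0182 rpm)

Stage 1 [72T→18T]: ω = 2939.0000×72/18 = 11756.0000 rpm, dir flips to −; running = −11756.0000
Stage 2 [18T→95T]: ω = 11756.0000×18/95 = 2227.4526 rpm, dir flips to +; running = +2227.4526
Stage 3 [95T→40T]: ω = 2227.4526×95/40 = 5290.2000 rpm, dir flips to −; running = −5290.2000
Stage 4 [13T→33T]: ω = 5290.2000×13/33 = 2084.0182 rpm, dir flips to +; running = +2084.0182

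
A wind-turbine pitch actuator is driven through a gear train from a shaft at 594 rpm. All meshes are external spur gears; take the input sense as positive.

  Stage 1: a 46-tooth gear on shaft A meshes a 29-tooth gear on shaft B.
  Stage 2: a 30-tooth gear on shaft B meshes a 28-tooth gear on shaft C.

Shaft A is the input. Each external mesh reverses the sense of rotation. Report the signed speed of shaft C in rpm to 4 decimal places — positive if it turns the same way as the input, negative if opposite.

Stage 1 [46T→29T]: ω = 594.0000×46/29 = 942.2069 rpm, dir flips to −; running = −942.2069
Stage 2 [30T→28T]: ω = 942.2069×30/28 = 1009.5074 rpm, dir flips to +; running = +1009.5074

+1009.5074 rpm (same as input, |ω| = 1009.5074 rpm)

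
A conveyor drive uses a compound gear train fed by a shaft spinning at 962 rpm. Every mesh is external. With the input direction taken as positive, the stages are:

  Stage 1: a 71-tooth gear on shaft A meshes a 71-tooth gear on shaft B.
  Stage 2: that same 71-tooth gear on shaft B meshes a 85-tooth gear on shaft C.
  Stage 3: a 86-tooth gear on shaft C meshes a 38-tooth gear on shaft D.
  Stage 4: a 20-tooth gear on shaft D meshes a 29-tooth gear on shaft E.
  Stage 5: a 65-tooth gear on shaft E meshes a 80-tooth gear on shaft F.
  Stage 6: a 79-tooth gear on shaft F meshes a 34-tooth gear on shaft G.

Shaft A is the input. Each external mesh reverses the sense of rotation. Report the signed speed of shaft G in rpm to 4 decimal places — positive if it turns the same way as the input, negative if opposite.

+2367.7339 rpm (same as input, |ω| = 2367.7339 rpm)

Stage 1 [71T→71T]: ω = 962.0000×71/71 = 962.0000 rpm, dir flips to −; running = −962.0000
Stage 2 [71T→85T]: ω = 962.0000×71/85 = 803.5529 rpm, dir flips to +; running = +803.5529
Stage 3 [86T→38T]: ω = 803.5529×86/38 = 1818.5672 rpm, dir flips to −; running = −1818.5672
Stage 4 [20T→29T]: ω = 1818.5672×20/29 = 1254.1843 rpm, dir flips to +; running = +1254.1843
Stage 5 [65T→80T]: ω = 1254.1843×65/80 = 1019.0247 rpm, dir flips to −; running = −1019.0247
Stage 6 [79T→34T]: ω = 1019.0247×79/34 = 2367.7339 rpm, dir flips to +; running = +2367.7339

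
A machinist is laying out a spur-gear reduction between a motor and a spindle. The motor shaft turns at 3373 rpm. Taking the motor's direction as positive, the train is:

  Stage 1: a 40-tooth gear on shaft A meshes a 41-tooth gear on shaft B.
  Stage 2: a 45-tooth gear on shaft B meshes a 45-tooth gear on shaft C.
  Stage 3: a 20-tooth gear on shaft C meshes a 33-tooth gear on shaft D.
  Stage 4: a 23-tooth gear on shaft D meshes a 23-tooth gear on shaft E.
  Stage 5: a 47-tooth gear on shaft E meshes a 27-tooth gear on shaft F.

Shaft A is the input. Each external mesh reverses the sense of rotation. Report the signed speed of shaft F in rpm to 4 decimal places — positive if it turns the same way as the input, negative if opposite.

-3471.7035 rpm (opposite to input, |ω| = 3471.7035 rpm)

Stage 1 [40T→41T]: ω = 3373.0000×40/41 = 3290.7317 rpm, dir flips to −; running = −3290.7317
Stage 2 [45T→45T]: ω = 3290.7317×45/45 = 3290.7317 rpm, dir flips to +; running = +3290.7317
Stage 3 [20T→33T]: ω = 3290.7317×20/33 = 1994.3829 rpm, dir flips to −; running = −1994.3829
Stage 4 [23T→23T]: ω = 1994.3829×23/23 = 1994.3829 rpm, dir flips to +; running = +1994.3829
Stage 5 [47T→27T]: ω = 1994.3829×47/27 = 3471.7035 rpm, dir flips to −; running = −3471.7035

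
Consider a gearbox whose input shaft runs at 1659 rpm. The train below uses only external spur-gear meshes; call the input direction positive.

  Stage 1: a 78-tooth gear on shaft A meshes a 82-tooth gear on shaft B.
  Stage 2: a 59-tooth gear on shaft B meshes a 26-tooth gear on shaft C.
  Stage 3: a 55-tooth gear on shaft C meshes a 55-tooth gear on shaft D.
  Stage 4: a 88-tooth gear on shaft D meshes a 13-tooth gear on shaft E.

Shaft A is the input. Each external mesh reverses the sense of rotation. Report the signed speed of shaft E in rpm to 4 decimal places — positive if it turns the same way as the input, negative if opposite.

Stage 1 [78T→82T]: ω = 1659.0000×78/82 = 1578.0732 rpm, dir flips to −; running = −1578.0732
Stage 2 [59T→26T]: ω = 1578.0732×59/26 = 3581.0122 rpm, dir flips to +; running = +3581.0122
Stage 3 [55T→55T]: ω = 3581.0122×55/55 = 3581.0122 rpm, dir flips to −; running = −3581.0122
Stage 4 [88T→13T]: ω = 3581.0122×88/13 = 24240.6979 rpm, dir flips to +; running = +24240.6979

+24240.6979 rpm (same as input, |ω| = 24240.6979 rpm)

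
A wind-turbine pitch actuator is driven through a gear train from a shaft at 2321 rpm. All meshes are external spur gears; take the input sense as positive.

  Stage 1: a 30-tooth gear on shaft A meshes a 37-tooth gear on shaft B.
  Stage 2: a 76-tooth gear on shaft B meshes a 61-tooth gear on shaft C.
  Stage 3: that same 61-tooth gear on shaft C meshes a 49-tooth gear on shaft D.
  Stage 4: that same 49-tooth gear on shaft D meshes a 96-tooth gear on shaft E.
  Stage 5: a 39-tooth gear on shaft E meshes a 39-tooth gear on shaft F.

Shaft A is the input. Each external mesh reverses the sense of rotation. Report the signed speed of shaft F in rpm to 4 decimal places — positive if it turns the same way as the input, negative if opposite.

-1489.8311 rpm (opposite to input, |ω| = 1489.8311 rpm)

Stage 1 [30T→37T]: ω = 2321.0000×30/37 = 1881.8919 rpm, dir flips to −; running = −1881.8919
Stage 2 [76T→61T]: ω = 1881.8919×76/61 = 2344.6522 rpm, dir flips to +; running = +2344.6522
Stage 3 [61T→49T]: ω = 2344.6522×61/49 = 2918.8527 rpm, dir flips to −; running = −2918.8527
Stage 4 [49T→96T]: ω = 2918.8527×49/96 = 1489.8311 rpm, dir flips to +; running = +1489.8311
Stage 5 [39T→39T]: ω = 1489.8311×39/39 = 1489.8311 rpm, dir flips to −; running = −1489.8311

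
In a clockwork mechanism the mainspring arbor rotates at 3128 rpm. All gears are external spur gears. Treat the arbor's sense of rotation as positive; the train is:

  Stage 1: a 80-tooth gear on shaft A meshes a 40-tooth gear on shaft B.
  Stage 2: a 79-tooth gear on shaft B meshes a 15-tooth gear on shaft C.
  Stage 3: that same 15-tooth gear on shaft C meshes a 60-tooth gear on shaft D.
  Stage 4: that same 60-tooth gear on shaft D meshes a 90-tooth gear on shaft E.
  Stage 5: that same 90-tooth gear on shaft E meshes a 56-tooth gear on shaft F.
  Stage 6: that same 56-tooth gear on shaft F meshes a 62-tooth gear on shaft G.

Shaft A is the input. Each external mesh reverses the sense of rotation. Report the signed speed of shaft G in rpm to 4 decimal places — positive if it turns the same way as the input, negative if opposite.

Stage 1 [80T→40T]: ω = 3128.0000×80/40 = 6256.0000 rpm, dir flips to −; running = −6256.0000
Stage 2 [79T→15T]: ω = 6256.0000×79/15 = 32948.2667 rpm, dir flips to +; running = +32948.2667
Stage 3 [15T→60T]: ω = 32948.2667×15/60 = 8237.0667 rpm, dir flips to −; running = −8237.0667
Stage 4 [60T→90T]: ω = 8237.0667×60/90 = 5491.3778 rpm, dir flips to +; running = +5491.3778
Stage 5 [90T→56T]: ω = 5491.3778×90/56 = 8825.4286 rpm, dir flips to −; running = −8825.4286
Stage 6 [56T→62T]: ω = 8825.4286×56/62 = 7971.3548 rpm, dir flips to +; running = +7971.3548

+7971.3548 rpm (same as input, |ω| = 7971.3548 rpm)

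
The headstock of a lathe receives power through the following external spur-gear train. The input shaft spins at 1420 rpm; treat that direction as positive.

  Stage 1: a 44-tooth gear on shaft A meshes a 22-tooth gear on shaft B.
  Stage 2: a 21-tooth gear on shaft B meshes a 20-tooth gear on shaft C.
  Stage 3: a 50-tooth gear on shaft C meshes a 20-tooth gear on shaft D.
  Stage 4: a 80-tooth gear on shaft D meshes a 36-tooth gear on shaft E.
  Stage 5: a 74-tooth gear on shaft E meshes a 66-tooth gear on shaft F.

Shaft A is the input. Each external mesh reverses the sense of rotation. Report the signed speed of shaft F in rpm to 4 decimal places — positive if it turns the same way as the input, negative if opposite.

-18574.7475 rpm (opposite to input, |ω| = 18574.7475 rpm)

Stage 1 [44T→22T]: ω = 1420.0000×44/22 = 2840.0000 rpm, dir flips to −; running = −2840.0000
Stage 2 [21T→20T]: ω = 2840.0000×21/20 = 2982.0000 rpm, dir flips to +; running = +2982.0000
Stage 3 [50T→20T]: ω = 2982.0000×50/20 = 7455.0000 rpm, dir flips to −; running = −7455.0000
Stage 4 [80T→36T]: ω = 7455.0000×80/36 = 16566.6667 rpm, dir flips to +; running = +16566.6667
Stage 5 [74T→66T]: ω = 16566.6667×74/66 = 18574.7475 rpm, dir flips to −; running = −18574.7475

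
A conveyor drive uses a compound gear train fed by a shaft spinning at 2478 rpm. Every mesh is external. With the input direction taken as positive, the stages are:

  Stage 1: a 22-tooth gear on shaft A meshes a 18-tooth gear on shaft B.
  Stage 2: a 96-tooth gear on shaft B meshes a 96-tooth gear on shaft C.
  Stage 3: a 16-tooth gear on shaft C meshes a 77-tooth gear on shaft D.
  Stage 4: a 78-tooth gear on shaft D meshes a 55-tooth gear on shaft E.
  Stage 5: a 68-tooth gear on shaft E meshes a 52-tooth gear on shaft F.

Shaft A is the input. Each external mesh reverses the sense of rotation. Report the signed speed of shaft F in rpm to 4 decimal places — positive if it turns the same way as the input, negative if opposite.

-1167.1273 rpm (opposite to input, |ω| = 1167.1273 rpm)

Stage 1 [22T→18T]: ω = 2478.0000×22/18 = 3028.6667 rpm, dir flips to −; running = −3028.6667
Stage 2 [96T→96T]: ω = 3028.6667×96/96 = 3028.6667 rpm, dir flips to +; running = +3028.6667
Stage 3 [16T→77T]: ω = 3028.6667×16/77 = 629.3333 rpm, dir flips to −; running = −629.3333
Stage 4 [78T→55T]: ω = 629.3333×78/55 = 892.5091 rpm, dir flips to +; running = +892.5091
Stage 5 [68T→52T]: ω = 892.5091×68/52 = 1167.1273 rpm, dir flips to −; running = −1167.1273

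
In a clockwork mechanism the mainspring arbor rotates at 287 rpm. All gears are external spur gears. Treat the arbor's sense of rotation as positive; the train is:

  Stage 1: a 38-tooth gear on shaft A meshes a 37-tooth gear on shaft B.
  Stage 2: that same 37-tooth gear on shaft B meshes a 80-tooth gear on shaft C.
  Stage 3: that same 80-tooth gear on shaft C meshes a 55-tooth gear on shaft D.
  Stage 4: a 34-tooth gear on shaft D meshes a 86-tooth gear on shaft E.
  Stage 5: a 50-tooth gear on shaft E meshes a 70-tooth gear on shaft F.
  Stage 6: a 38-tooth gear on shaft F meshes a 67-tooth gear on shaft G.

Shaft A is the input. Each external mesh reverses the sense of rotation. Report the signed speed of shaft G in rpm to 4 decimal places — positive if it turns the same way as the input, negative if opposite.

+31.7588 rpm (same as input, |ω| = 31.7588 rpm)

Stage 1 [38T→37T]: ω = 287.0000×38/37 = 294.7568 rpm, dir flips to −; running = −294.7568
Stage 2 [37T→80T]: ω = 294.7568×37/80 = 136.3250 rpm, dir flips to +; running = +136.3250
Stage 3 [80T→55T]: ω = 136.3250×80/55 = 198.2909 rpm, dir flips to −; running = −198.2909
Stage 4 [34T→86T]: ω = 198.2909×34/86 = 78.3941 rpm, dir flips to +; running = +78.3941
Stage 5 [50T→70T]: ω = 78.3941×50/70 = 55.9958 rpm, dir flips to −; running = −55.9958
Stage 6 [38T→67T]: ω = 55.9958×38/67 = 31.7588 rpm, dir flips to +; running = +31.7588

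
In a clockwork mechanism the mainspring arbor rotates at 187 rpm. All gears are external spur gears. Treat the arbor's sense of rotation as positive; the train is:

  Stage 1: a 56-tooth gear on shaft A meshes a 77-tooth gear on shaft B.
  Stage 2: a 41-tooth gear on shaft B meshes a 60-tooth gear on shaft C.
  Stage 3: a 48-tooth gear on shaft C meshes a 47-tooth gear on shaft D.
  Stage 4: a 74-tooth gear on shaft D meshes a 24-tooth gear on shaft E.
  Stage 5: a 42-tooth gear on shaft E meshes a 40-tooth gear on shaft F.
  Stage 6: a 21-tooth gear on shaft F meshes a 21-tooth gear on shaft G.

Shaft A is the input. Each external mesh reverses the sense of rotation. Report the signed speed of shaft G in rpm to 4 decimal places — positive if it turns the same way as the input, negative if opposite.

+307.2732 rpm (same as input, |ω| = 307.2732 rpm)

Stage 1 [56T→77T]: ω = 187.0000×56/77 = 136.0000 rpm, dir flips to −; running = −136.0000
Stage 2 [41T→60T]: ω = 136.0000×41/60 = 92.9333 rpm, dir flips to +; running = +92.9333
Stage 3 [48T→47T]: ω = 92.9333×48/47 = 94.9106 rpm, dir flips to −; running = −94.9106
Stage 4 [74T→24T]: ω = 94.9106×74/24 = 292.6411 rpm, dir flips to +; running = +292.6411
Stage 5 [42T→40T]: ω = 292.6411×42/40 = 307.2732 rpm, dir flips to −; running = −307.2732
Stage 6 [21T→21T]: ω = 307.2732×21/21 = 307.2732 rpm, dir flips to +; running = +307.2732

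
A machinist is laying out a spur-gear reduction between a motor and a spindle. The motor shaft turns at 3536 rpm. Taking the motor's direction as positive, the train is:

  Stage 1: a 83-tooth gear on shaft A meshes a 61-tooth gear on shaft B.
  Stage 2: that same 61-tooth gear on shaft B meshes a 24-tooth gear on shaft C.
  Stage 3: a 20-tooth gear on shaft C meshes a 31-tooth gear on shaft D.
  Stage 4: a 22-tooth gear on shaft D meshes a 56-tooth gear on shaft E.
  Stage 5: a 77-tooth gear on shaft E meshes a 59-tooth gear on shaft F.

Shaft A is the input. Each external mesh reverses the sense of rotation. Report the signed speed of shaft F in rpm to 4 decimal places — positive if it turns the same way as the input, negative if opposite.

Stage 1 [83T→61T]: ω = 3536.0000×83/61 = 4811.2787 rpm, dir flips to −; running = −4811.2787
Stage 2 [61T→24T]: ω = 4811.2787×61/24 = 12228.6667 rpm, dir flips to +; running = +12228.6667
Stage 3 [20T→31T]: ω = 12228.6667×20/31 = 7889.4624 rpm, dir flips to −; running = −7889.4624
Stage 4 [22T→56T]: ω = 7889.4624×22/56 = 3099.4316 rpm, dir flips to +; running = +3099.4316
Stage 5 [77T→59T]: ω = 3099.4316×77/59 = 4045.0210 rpm, dir flips to −; running = −4045.0210

-4045.0210 rpm (opposite to input, |ω| = 4045.0210 rpm)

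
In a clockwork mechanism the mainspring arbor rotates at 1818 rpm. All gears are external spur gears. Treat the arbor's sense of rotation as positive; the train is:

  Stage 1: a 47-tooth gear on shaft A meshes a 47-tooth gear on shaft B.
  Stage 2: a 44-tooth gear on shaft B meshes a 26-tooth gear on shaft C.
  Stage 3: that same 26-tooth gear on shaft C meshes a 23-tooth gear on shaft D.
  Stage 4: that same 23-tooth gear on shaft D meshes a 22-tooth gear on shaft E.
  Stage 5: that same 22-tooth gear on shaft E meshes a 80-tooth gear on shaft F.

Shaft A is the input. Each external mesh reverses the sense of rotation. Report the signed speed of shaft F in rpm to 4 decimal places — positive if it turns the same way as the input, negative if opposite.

Stage 1 [47T→47T]: ω = 1818.0000×47/47 = 1818.0000 rpm, dir flips to −; running = −1818.0000
Stage 2 [44T→26T]: ω = 1818.0000×44/26 = 3076.6154 rpm, dir flips to +; running = +3076.6154
Stage 3 [26T→23T]: ω = 3076.6154×26/23 = 3477.9130 rpm, dir flips to −; running = −3477.9130
Stage 4 [23T→22T]: ω = 3477.9130×23/22 = 3636.0000 rpm, dir flips to +; running = +3636.0000
Stage 5 [22T→80T]: ω = 3636.0000×22/80 = 999.9000 rpm, dir flips to −; running = −999.9000

-999.9000 rpm (opposite to input, |ω| = 999.9000 rpm)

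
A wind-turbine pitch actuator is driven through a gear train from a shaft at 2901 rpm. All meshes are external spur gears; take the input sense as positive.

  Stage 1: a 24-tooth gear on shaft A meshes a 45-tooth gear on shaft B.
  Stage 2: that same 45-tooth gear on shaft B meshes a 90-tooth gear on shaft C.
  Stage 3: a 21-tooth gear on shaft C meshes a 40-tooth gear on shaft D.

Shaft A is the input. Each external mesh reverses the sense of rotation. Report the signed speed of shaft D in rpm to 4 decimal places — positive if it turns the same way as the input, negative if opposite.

-406.1400 rpm (opposite to input, |ω| = 406.1400 rpm)

Stage 1 [24T→45T]: ω = 2901.0000×24/45 = 1547.2000 rpm, dir flips to −; running = −1547.2000
Stage 2 [45T→90T]: ω = 1547.2000×45/90 = 773.6000 rpm, dir flips to +; running = +773.6000
Stage 3 [21T→40T]: ω = 773.6000×21/40 = 406.1400 rpm, dir flips to −; running = −406.1400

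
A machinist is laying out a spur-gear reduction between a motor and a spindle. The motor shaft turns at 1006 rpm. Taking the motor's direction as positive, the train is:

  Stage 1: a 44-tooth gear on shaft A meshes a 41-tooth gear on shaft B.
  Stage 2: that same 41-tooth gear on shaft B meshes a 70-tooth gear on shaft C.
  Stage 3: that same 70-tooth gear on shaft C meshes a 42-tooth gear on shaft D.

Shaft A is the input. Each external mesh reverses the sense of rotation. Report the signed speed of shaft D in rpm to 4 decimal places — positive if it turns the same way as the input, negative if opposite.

-1053.9048 rpm (opposite to input, |ω| = 1053.9048 rpm)

Stage 1 [44T→41T]: ω = 1006.0000×44/41 = 1079.6098 rpm, dir flips to −; running = −1079.6098
Stage 2 [41T→70T]: ω = 1079.6098×41/70 = 632.3429 rpm, dir flips to +; running = +632.3429
Stage 3 [70T→42T]: ω = 632.3429×70/42 = 1053.9048 rpm, dir flips to −; running = −1053.9048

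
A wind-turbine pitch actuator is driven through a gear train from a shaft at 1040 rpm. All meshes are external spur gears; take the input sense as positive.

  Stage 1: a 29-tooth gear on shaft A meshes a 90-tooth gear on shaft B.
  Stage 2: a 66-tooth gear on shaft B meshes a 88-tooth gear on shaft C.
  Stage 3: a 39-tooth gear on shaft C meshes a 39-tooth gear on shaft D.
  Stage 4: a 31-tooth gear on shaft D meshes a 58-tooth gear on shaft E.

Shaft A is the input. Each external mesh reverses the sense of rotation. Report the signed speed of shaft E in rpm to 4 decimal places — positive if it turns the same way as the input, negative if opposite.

Stage 1 [29T→90T]: ω = 1040.0000×29/90 = 335.1111 rpm, dir flips to −; running = −335.1111
Stage 2 [66T→88T]: ω = 335.1111×66/88 = 251.3333 rpm, dir flips to +; running = +251.3333
Stage 3 [39T→39T]: ω = 251.3333×39/39 = 251.3333 rpm, dir flips to −; running = −251.3333
Stage 4 [31T→58T]: ω = 251.3333×31/58 = 134.3333 rpm, dir flips to +; running = +134.3333

+134.3333 rpm (same as input, |ω| = 134.3333 rpm)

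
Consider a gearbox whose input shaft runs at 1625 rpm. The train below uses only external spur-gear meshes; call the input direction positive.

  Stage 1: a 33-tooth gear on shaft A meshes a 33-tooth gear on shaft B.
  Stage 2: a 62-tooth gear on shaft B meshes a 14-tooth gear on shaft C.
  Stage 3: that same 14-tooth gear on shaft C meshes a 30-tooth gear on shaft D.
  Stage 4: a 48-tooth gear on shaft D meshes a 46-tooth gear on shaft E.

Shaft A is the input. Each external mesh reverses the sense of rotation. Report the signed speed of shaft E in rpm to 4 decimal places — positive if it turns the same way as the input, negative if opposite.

+3504.3478 rpm (same as input, |ω| = 3504.3478 rpm)

Stage 1 [33T→33T]: ω = 1625.0000×33/33 = 1625.0000 rpm, dir flips to −; running = −1625.0000
Stage 2 [62T→14T]: ω = 1625.0000×62/14 = 7196.4286 rpm, dir flips to +; running = +7196.4286
Stage 3 [14T→30T]: ω = 7196.4286×14/30 = 3358.3333 rpm, dir flips to −; running = −3358.3333
Stage 4 [48T→46T]: ω = 3358.3333×48/46 = 3504.3478 rpm, dir flips to +; running = +3504.3478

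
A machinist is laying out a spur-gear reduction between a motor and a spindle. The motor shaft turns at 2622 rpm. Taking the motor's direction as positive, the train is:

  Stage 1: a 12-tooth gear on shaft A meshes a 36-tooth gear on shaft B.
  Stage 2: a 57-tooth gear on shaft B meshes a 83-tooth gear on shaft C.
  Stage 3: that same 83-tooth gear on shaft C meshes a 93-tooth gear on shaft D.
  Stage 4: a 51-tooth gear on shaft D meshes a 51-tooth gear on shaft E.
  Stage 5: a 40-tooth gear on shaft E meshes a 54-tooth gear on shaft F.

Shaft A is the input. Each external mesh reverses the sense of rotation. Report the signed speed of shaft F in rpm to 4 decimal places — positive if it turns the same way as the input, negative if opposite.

-396.7981 rpm (opposite to input, |ω| = 396.7981 rpm)

Stage 1 [12T→36T]: ω = 2622.0000×12/36 = 874.0000 rpm, dir flips to −; running = −874.0000
Stage 2 [57T→83T]: ω = 874.0000×57/83 = 600.2169 rpm, dir flips to +; running = +600.2169
Stage 3 [83T→93T]: ω = 600.2169×83/93 = 535.6774 rpm, dir flips to −; running = −535.6774
Stage 4 [51T→51T]: ω = 535.6774×51/51 = 535.6774 rpm, dir flips to +; running = +535.6774
Stage 5 [40T→54T]: ω = 535.6774×40/54 = 396.7981 rpm, dir flips to −; running = −396.7981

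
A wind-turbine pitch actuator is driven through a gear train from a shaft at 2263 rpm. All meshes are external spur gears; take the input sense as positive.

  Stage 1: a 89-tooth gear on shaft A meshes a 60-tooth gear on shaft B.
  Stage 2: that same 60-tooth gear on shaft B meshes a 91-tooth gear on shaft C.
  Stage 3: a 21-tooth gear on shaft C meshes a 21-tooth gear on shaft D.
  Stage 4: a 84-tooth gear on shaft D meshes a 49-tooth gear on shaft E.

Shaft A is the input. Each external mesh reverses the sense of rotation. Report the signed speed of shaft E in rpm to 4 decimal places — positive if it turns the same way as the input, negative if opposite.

+3794.1664 rpm (same as input, |ω| = 3794.1664 rpm)

Stage 1 [89T→60T]: ω = 2263.0000×89/60 = 3356.7833 rpm, dir flips to −; running = −3356.7833
Stage 2 [60T→91T]: ω = 3356.7833×60/91 = 2213.2637 rpm, dir flips to +; running = +2213.2637
Stage 3 [21T→21T]: ω = 2213.2637×21/21 = 2213.2637 rpm, dir flips to −; running = −2213.2637
Stage 4 [84T→49T]: ω = 2213.2637×84/49 = 3794.1664 rpm, dir flips to +; running = +3794.1664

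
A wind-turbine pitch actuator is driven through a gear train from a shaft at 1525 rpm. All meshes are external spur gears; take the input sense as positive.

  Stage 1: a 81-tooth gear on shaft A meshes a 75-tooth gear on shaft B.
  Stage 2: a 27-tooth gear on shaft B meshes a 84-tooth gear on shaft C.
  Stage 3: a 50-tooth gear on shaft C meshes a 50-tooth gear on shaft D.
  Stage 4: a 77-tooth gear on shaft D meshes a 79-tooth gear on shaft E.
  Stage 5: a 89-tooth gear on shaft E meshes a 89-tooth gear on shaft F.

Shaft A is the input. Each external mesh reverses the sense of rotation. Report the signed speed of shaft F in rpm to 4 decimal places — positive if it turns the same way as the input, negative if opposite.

Stage 1 [81T→75T]: ω = 1525.0000×81/75 = 1647.0000 rpm, dir flips to −; running = −1647.0000
Stage 2 [27T→84T]: ω = 1647.0000×27/84 = 529.3929 rpm, dir flips to +; running = +529.3929
Stage 3 [50T→50T]: ω = 529.3929×50/50 = 529.3929 rpm, dir flips to −; running = −529.3929
Stage 4 [77T→79T]: ω = 529.3929×77/79 = 515.9905 rpm, dir flips to +; running = +515.9905
Stage 5 [89T→89T]: ω = 515.9905×89/89 = 515.9905 rpm, dir flips to −; running = −515.9905

-515.9905 rpm (opposite to input, |ω| = 515.9905 rpm)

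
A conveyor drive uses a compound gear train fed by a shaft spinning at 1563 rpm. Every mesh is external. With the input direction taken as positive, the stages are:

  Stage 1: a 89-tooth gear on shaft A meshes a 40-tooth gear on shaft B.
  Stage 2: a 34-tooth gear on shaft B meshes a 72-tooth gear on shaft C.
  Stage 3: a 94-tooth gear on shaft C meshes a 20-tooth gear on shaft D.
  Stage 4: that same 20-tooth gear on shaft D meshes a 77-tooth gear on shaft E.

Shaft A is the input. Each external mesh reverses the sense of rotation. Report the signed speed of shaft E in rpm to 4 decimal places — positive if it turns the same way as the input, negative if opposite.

Stage 1 [89T→40T]: ω = 1563.0000×89/40 = 3477.6750 rpm, dir flips to −; running = −3477.6750
Stage 2 [34T→72T]: ω = 3477.6750×34/72 = 1642.2354 rpm, dir flips to +; running = +1642.2354
Stage 3 [94T→20T]: ω = 1642.2354×94/20 = 7718.5065 rpm, dir flips to −; running = −7718.5065
Stage 4 [20T→77T]: ω = 7718.5065×20/77 = 2004.8069 rpm, dir flips to +; running = +2004.8069

+2004.8069 rpm (same as input, |ω| = 2004.8069 rpm)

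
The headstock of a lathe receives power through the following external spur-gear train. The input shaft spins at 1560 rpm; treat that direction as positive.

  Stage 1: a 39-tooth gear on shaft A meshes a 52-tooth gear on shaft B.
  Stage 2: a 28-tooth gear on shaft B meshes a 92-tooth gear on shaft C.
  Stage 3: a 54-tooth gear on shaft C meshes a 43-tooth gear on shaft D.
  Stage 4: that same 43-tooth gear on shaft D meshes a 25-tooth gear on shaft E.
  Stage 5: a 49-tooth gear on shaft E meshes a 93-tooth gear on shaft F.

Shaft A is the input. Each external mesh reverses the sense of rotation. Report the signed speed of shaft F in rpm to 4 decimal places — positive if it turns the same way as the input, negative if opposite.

Stage 1 [39T→52T]: ω = 1560.0000×39/52 = 1170.0000 rpm, dir flips to −; running = −1170.0000
Stage 2 [28T→92T]: ω = 1170.0000×28/92 = 356.0870 rpm, dir flips to +; running = +356.0870
Stage 3 [54T→43T]: ω = 356.0870×54/43 = 447.1790 rpm, dir flips to −; running = −447.1790
Stage 4 [43T→25T]: ω = 447.1790×43/25 = 769.1478 rpm, dir flips to +; running = +769.1478
Stage 5 [49T→93T]: ω = 769.1478×49/93 = 405.2499 rpm, dir flips to −; running = −405.2499

-405.2499 rpm (opposite to input, |ω| = 405.2499 rpm)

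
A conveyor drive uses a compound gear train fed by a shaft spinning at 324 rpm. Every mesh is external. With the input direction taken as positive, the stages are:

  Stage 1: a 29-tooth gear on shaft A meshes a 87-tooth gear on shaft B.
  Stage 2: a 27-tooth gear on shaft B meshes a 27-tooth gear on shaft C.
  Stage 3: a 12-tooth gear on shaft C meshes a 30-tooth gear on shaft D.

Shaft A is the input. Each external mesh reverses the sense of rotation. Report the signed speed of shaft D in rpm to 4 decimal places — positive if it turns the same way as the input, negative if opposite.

-43.2000 rpm (opposite to input, |ω| = 43.2000 rpm)

Stage 1 [29T→87T]: ω = 324.0000×29/87 = 108.0000 rpm, dir flips to −; running = −108.0000
Stage 2 [27T→27T]: ω = 108.0000×27/27 = 108.0000 rpm, dir flips to +; running = +108.0000
Stage 3 [12T→30T]: ω = 108.0000×12/30 = 43.2000 rpm, dir flips to −; running = −43.2000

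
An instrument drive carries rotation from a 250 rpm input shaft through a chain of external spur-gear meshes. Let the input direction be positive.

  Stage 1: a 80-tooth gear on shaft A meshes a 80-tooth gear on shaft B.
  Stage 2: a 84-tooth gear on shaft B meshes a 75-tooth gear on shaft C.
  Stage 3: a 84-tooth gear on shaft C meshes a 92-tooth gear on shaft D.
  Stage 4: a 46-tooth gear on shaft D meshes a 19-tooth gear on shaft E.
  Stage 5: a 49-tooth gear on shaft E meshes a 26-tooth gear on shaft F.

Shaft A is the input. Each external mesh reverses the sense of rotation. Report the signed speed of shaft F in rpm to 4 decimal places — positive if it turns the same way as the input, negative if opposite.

Stage 1 [80T→80T]: ω = 250.0000×80/80 = 250.0000 rpm, dir flips to −; running = −250.0000
Stage 2 [84T→75T]: ω = 250.0000×84/75 = 280.0000 rpm, dir flips to +; running = +280.0000
Stage 3 [84T→92T]: ω = 280.0000×84/92 = 255.6522 rpm, dir flips to −; running = −255.6522
Stage 4 [46T→19T]: ω = 255.6522×46/19 = 618.9474 rpm, dir flips to +; running = +618.9474
Stage 5 [49T→26T]: ω = 618.9474×49/26 = 1166.4777 rpm, dir flips to −; running = −1166.4777

-1166.4777 rpm (opposite to input, |ω| = 1166.4777 rpm)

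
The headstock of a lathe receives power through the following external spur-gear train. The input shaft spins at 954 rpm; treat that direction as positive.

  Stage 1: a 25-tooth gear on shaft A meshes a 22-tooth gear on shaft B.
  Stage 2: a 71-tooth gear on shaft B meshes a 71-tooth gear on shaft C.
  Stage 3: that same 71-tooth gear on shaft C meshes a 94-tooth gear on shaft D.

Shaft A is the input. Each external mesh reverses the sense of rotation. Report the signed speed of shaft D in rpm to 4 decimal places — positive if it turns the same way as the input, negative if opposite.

-818.8346 rpm (opposite to input, |ω| = 818.8346 rpm)

Stage 1 [25T→22T]: ω = 954.0000×25/22 = 1084.0909 rpm, dir flips to −; running = −1084.0909
Stage 2 [71T→71T]: ω = 1084.0909×71/71 = 1084.0909 rpm, dir flips to +; running = +1084.0909
Stage 3 [71T→94T]: ω = 1084.0909×71/94 = 818.8346 rpm, dir flips to −; running = −818.8346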